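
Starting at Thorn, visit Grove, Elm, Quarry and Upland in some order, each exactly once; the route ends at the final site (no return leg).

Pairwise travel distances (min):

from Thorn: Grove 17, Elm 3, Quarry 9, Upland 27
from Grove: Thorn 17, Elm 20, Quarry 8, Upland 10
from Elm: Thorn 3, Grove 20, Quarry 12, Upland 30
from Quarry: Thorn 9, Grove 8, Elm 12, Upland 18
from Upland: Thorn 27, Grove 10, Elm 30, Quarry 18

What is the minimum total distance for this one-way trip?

There are 4! = 24 possible orderings.
Thorn→Grove→Elm→Quarry→Upland: 17+20+12+18 = 67
Thorn→Grove→Elm→Upland→Quarry: 17+20+30+18 = 85
Thorn→Grove→Quarry→Elm→Upland: 17+8+12+30 = 67
Thorn→Grove→Quarry→Upland→Elm: 17+8+18+30 = 73
Thorn→Grove→Upland→Elm→Quarry: 17+10+30+12 = 69
Thorn→Grove→Upland→Quarry→Elm: 17+10+18+12 = 57
Thorn→Elm→Grove→Quarry→Upland: 3+20+8+18 = 49
Thorn→Elm→Grove→Upland→Quarry: 3+20+10+18 = 51
Thorn→Elm→Quarry→Grove→Upland: 3+12+8+10 = 33
Thorn→Elm→Quarry→Upland→Grove: 3+12+18+10 = 43
Thorn→Elm→Upland→Grove→Quarry: 3+30+10+8 = 51
Thorn→Elm→Upland→Quarry→Grove: 3+30+18+8 = 59
Thorn→Quarry→Grove→Elm→Upland: 9+8+20+30 = 67
Thorn→Quarry→Grove→Upland→Elm: 9+8+10+30 = 57
… (10 more)
The minimum is 33.
One shortest path: Thorn → Elm → Quarry → Grove → Upland.

Minimum one-way distance = 33 min.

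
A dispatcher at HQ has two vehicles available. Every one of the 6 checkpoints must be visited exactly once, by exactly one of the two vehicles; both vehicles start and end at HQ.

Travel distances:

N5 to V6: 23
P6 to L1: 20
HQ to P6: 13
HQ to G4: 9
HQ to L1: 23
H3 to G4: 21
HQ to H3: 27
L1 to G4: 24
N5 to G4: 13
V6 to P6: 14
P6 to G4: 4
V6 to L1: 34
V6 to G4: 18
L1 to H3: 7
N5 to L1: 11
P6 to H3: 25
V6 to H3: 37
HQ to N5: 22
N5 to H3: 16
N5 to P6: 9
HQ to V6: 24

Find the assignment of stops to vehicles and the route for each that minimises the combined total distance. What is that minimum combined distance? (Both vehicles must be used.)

Minimum combined distance: 110.

There are 2^5 − 1 = 31 ways to divide the 6 stops into two non-empty groups. For each, the best each vehicle can do is its own shortest tour through its group:
  {N5} + {V6, P6, L1, H3, G4}: 44 + 93 = 137
  {V6} + {N5, P6, L1, H3, G4}: 48 + 67 = 115
  {N5, V6} + {P6, L1, H3, G4}: 69 + 67 = 136
  {P6} + {N5, V6, L1, H3, G4}: 26 + 95 = 121
  {N5, P6} + {V6, L1, H3, G4}: 44 + 93 = 137
  {V6, P6} + {N5, L1, H3, G4}: 51 + 67 = 118
  … (31 splits in total)
  {N5, V6, P6, L1, H3} + {G4}: 92 + 18 = 110  ← best
Best: vehicle 1 HQ → V6 → P6 → N5 → L1 → H3 → HQ = 92; vehicle 2 HQ → G4 → HQ = 18; combined 110.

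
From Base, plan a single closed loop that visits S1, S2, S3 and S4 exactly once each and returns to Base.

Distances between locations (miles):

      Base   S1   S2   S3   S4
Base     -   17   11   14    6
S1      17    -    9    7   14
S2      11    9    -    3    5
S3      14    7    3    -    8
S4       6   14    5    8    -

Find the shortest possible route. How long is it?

Shortest round trip = 38 miles.

Base → S1 → S2 → S3 → S4 → Base: 17+9+3+8+6 = 43
Base → S1 → S2 → S4 → S3 → Base: 17+9+5+8+14 = 53
Base → S1 → S3 → S2 → S4 → Base: 17+7+3+5+6 = 38
Base → S1 → S3 → S4 → S2 → Base: 17+7+8+5+11 = 48
Base → S1 → S4 → S2 → S3 → Base: 17+14+5+3+14 = 53
Base → S1 → S4 → S3 → S2 → Base: 17+14+8+3+11 = 53
Base → S2 → S1 → S3 → S4 → Base: 11+9+7+8+6 = 41
Base → S2 → S1 → S4 → S3 → Base: 11+9+14+8+14 = 56
Base → S2 → S3 → S1 → S4 → Base: 11+3+7+14+6 = 41
Base → S2 → S4 → S1 → S3 → Base: 11+5+14+7+14 = 51
Base → S3 → S1 → S2 → S4 → Base: 14+7+9+5+6 = 41
Base → S3 → S2 → S1 → S4 → Base: 14+3+9+14+6 = 46
The minimum is 38.
One optimal route: Base → S1 → S3 → S2 → S4 → Base (or its reverse).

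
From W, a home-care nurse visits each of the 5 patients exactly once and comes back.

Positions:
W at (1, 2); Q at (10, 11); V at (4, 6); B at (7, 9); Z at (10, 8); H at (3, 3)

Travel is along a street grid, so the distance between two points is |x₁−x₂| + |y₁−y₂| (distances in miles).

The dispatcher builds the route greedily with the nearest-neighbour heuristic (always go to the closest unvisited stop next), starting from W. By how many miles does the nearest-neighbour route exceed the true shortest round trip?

W: H=3, V=7, B=13, Z=15, Q=18 ⇒ H
H: V=4, B=10, Z=12, Q=15 ⇒ V
V: B=6, Z=8, Q=11 ⇒ B
B: Z=4, Q=5 ⇒ Z
Z: Q=3 ⇒ Q
NN route W → H → V → B → Z → Q → W costs 38.
Optimal: W → V → B → Q → Z → H → W costs 36 (by enumerating all 60 distinct tours).
Excess = 38 − 36 = 2.

2 miles longer than the optimal tour.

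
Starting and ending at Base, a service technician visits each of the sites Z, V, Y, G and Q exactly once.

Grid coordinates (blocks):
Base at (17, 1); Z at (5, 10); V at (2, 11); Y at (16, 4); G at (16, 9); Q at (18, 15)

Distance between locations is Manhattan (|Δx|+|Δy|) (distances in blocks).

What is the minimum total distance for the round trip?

There are 60 distinct closed tours to check (reversals are equivalent).
Base → Z → V → Y → G → Q → Base: 21+4+21+5+8+15 = 74
Base → Z → V → Y → Q → G → Base: 21+4+21+13+8+9 = 76
Base → Z → V → G → Y → Q → Base: 21+4+16+5+13+15 = 74
Base → Z → V → G → Q → Y → Base: 21+4+16+8+13+4 = 66
Base → Z → V → Q → Y → G → Base: 21+4+20+13+5+9 = 72
Base → Z → V → Q → G → Y → Base: 21+4+20+8+5+4 = 62
Base → Z → Y → V → G → Q → Base: 21+17+21+16+8+15 = 98
Base → Z → Y → V → Q → G → Base: 21+17+21+20+8+9 = 96
Base → Z → Y → G → V → Q → Base: 21+17+5+16+20+15 = 94
Base → Z → Y → G → Q → V → Base: 21+17+5+8+20+25 = 96
Base → Z → Y → Q → V → G → Base: 21+17+13+20+16+9 = 96
Base → Z → Y → Q → G → V → Base: 21+17+13+8+16+25 = 100
Base → Z → G → V → Y → Q → Base: 21+12+16+21+13+15 = 98
Base → Z → G → V → Q → Y → Base: 21+12+16+20+13+4 = 86
… (46 more)
Base → Y → G → Z → V → Q → Base: 4+5+12+4+20+15 = 60  ← best
The minimum is 60.
One optimal route: Base → Y → G → Z → V → Q → Base (or its reverse).

60 blocks — the shortest possible round trip.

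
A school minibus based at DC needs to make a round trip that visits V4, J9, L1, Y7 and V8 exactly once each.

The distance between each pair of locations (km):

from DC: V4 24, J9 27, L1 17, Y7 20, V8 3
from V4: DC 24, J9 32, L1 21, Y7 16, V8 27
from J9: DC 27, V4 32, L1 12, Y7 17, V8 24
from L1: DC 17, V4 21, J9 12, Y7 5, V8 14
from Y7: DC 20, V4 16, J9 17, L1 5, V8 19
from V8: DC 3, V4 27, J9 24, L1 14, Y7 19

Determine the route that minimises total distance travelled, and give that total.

With 5 stops there are 5!/2 = 60 distinct round trips (a route and its reverse cost the same).
DC-V4-J9-L1-Y7-V8-DC: 24+32+12+5+19+3 = 95
DC-V4-J9-L1-V8-Y7-DC: 24+32+12+14+19+20 = 121
DC-V4-J9-Y7-L1-V8-DC: 24+32+17+5+14+3 = 95
DC-V4-J9-Y7-V8-L1-DC: 24+32+17+19+14+17 = 123
DC-V4-J9-V8-L1-Y7-DC: 24+32+24+14+5+20 = 119
DC-V4-J9-V8-Y7-L1-DC: 24+32+24+19+5+17 = 121
DC-V4-L1-J9-Y7-V8-DC: 24+21+12+17+19+3 = 96
DC-V4-L1-J9-V8-Y7-DC: 24+21+12+24+19+20 = 120
DC-V4-L1-Y7-J9-V8-DC: 24+21+5+17+24+3 = 94
DC-V4-L1-Y7-V8-J9-DC: 24+21+5+19+24+27 = 120
DC-V4-L1-V8-J9-Y7-DC: 24+21+14+24+17+20 = 120
DC-V4-L1-V8-Y7-J9-DC: 24+21+14+19+17+27 = 122
DC-V4-Y7-J9-L1-V8-DC: 24+16+17+12+14+3 = 86
DC-V4-Y7-J9-V8-L1-DC: 24+16+17+24+14+17 = 112
… (46 more)
DC-V4-Y7-L1-J9-V8-DC: 24+16+5+12+24+3 = 84  ← best
The minimum is 84.
One optimal route: DC → V4 → Y7 → L1 → J9 → V8 → DC (or its reverse).

84 km — the shortest possible round trip.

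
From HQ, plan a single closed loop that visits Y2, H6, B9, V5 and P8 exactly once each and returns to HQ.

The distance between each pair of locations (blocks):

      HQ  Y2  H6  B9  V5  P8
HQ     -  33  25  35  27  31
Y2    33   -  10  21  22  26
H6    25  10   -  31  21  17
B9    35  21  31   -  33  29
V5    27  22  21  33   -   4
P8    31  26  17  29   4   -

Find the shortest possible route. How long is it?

There are 60 distinct closed tours to check (reversals are equivalent).
HQ - Y2 - H6 - B9 - V5 - P8 - HQ: 33+10+31+33+4+31 = 142
HQ - Y2 - H6 - B9 - P8 - V5 - HQ: 33+10+31+29+4+27 = 134
HQ - Y2 - H6 - V5 - B9 - P8 - HQ: 33+10+21+33+29+31 = 157
HQ - Y2 - H6 - V5 - P8 - B9 - HQ: 33+10+21+4+29+35 = 132
HQ - Y2 - H6 - P8 - B9 - V5 - HQ: 33+10+17+29+33+27 = 149
HQ - Y2 - H6 - P8 - V5 - B9 - HQ: 33+10+17+4+33+35 = 132
HQ - Y2 - B9 - H6 - V5 - P8 - HQ: 33+21+31+21+4+31 = 141
HQ - Y2 - B9 - H6 - P8 - V5 - HQ: 33+21+31+17+4+27 = 133
HQ - Y2 - B9 - V5 - H6 - P8 - HQ: 33+21+33+21+17+31 = 156
HQ - Y2 - B9 - V5 - P8 - H6 - HQ: 33+21+33+4+17+25 = 133
HQ - Y2 - B9 - P8 - H6 - V5 - HQ: 33+21+29+17+21+27 = 148
HQ - Y2 - B9 - P8 - V5 - H6 - HQ: 33+21+29+4+21+25 = 133
HQ - Y2 - V5 - H6 - B9 - P8 - HQ: 33+22+21+31+29+31 = 167
HQ - Y2 - V5 - H6 - P8 - B9 - HQ: 33+22+21+17+29+35 = 157
… (46 more)
HQ - B9 - Y2 - H6 - P8 - V5 - HQ: 35+21+10+17+4+27 = 114  ← best
The minimum is 114.
One optimal route: HQ → B9 → Y2 → H6 → P8 → V5 → HQ (or its reverse).

Minimum total distance: 114 blocks.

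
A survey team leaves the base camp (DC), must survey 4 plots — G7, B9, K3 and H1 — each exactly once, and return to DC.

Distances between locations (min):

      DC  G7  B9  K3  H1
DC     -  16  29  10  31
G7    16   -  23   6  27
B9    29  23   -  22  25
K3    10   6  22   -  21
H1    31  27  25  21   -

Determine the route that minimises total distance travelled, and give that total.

DC-G7-B9-K3-H1-DC: 16+23+22+21+31 = 113
DC-G7-B9-H1-K3-DC: 16+23+25+21+10 = 95
DC-G7-K3-B9-H1-DC: 16+6+22+25+31 = 100
DC-G7-K3-H1-B9-DC: 16+6+21+25+29 = 97
DC-G7-H1-B9-K3-DC: 16+27+25+22+10 = 100
DC-G7-H1-K3-B9-DC: 16+27+21+22+29 = 115
DC-B9-G7-K3-H1-DC: 29+23+6+21+31 = 110
DC-B9-G7-H1-K3-DC: 29+23+27+21+10 = 110
DC-B9-K3-G7-H1-DC: 29+22+6+27+31 = 115
DC-B9-H1-G7-K3-DC: 29+25+27+6+10 = 97
DC-K3-G7-B9-H1-DC: 10+6+23+25+31 = 95
DC-K3-B9-G7-H1-DC: 10+22+23+27+31 = 113
The minimum is 95.
One optimal route: DC → G7 → B9 → H1 → K3 → DC (or its reverse).

Shortest round trip = 95 min.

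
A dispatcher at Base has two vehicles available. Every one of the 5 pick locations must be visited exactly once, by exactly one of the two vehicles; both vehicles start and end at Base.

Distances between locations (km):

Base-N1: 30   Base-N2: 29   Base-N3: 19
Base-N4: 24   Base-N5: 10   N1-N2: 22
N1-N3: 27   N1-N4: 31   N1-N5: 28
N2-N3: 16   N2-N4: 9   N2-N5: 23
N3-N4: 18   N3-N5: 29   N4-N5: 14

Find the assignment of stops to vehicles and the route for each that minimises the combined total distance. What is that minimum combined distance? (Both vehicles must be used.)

Try each way of splitting the stops between the two vehicles (each non-empty) and, for each split, find the best tour for each vehicle:
  {N1} + {N2, N3, N4, N5}: 60 + 68 = 128
  {N2} + {N1, N3, N4, N5}: 58 + 99 = 157
  {N1, N2} + {N3, N4, N5}: 81 + 61 = 142
  {N3} + {N1, N2, N4, N5}: 38 + 85 = 123
  {N1, N3} + {N2, N4, N5}: 76 + 62 = 138
  {N2, N3} + {N1, N4, N5}: 64 + 85 = 149
  … (15 splits in total)
  {N1, N2, N3, N4} + {N5}: 98 + 20 = 118  ← best
Best: vehicle 1 Base → N1 → N2 → N4 → N3 → Base = 98; vehicle 2 Base → N5 → Base = 20; combined 118.

118 km — the smallest possible combined total.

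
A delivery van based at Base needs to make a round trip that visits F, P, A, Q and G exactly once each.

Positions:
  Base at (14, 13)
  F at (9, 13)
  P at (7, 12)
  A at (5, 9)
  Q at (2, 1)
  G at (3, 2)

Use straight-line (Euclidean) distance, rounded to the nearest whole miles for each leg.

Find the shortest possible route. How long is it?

36 miles — the shortest possible round trip.

There are 60 distinct closed tours to check (reversals are equivalent).
Base-F-P-A-Q-G-Base: 5+2+4+9+1+16 = 37
Base-F-P-A-G-Q-Base: 5+2+4+7+1+17 = 36
Base-F-P-Q-A-G-Base: 5+2+12+9+7+16 = 51
Base-F-P-Q-G-A-Base: 5+2+12+1+7+10 = 37
Base-F-P-G-A-Q-Base: 5+2+11+7+9+17 = 51
Base-F-P-G-Q-A-Base: 5+2+11+1+9+10 = 38
Base-F-A-P-Q-G-Base: 5+6+4+12+1+16 = 44
Base-F-A-P-G-Q-Base: 5+6+4+11+1+17 = 44
Base-F-A-Q-P-G-Base: 5+6+9+12+11+16 = 59
Base-F-A-Q-G-P-Base: 5+6+9+1+11+7 = 39
Base-F-A-G-P-Q-Base: 5+6+7+11+12+17 = 58
Base-F-A-G-Q-P-Base: 5+6+7+1+12+7 = 38
Base-F-Q-P-A-G-Base: 5+14+12+4+7+16 = 58
Base-F-Q-P-G-A-Base: 5+14+12+11+7+10 = 59
… (46 more)
The minimum is 36.
One optimal route: Base → F → P → A → G → Q → Base (or its reverse).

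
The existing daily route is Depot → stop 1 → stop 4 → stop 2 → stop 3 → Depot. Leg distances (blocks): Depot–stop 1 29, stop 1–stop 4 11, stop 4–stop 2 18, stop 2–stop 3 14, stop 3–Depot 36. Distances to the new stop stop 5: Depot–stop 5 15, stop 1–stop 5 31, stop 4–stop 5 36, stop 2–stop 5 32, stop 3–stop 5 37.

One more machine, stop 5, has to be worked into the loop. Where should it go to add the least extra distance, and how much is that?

Insertion cost between consecutive stops i–j is d(i,stop 5) + d(stop 5,j) − d(i,j):
  between Depot and stop 1: 15 + 31 − 29 = 17
  between stop 1 and stop 4: 31 + 36 − 11 = 56
  between stop 4 and stop 2: 36 + 32 − 18 = 50
  between stop 2 and stop 3: 32 + 37 − 14 = 55
  between stop 3 and Depot: 37 + 15 − 36 = 16
Cheapest insertion is between stop 3 and Depot, adding 16.
New total = 108 + 16 = 124.

+16 blocks — insert stop 5 between stop 3 and Depot.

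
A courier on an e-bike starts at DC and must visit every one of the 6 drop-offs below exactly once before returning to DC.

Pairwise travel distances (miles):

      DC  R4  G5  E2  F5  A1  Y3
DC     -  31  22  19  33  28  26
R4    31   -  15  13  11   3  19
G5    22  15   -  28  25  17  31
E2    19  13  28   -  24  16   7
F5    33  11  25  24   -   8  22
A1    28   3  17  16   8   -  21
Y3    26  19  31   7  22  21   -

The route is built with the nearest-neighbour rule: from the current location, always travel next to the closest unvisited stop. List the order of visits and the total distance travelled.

DC → [E2:19 / G5:22 / Y3:26 / A1:28 / R4:31 / F5:33] → E2 (19)
E2 → [Y3:7 / R4:13 / A1:16 / F5:24 / G5:28] → Y3 (7)
Y3 → [R4:19 / A1:21 / F5:22 / G5:31] → R4 (19)
R4 → [A1:3 / F5:11 / G5:15] → A1 (3)
A1 → [F5:8 / G5:17] → F5 (8)
F5 → [G5:25] → G5 (25)
Return G5→DC: 22.
Total = 19 + 7 + 19 + 3 + 8 + 25 + 22 = 103.

103 miles along DC → E2 → Y3 → R4 → A1 → F5 → G5 → DC.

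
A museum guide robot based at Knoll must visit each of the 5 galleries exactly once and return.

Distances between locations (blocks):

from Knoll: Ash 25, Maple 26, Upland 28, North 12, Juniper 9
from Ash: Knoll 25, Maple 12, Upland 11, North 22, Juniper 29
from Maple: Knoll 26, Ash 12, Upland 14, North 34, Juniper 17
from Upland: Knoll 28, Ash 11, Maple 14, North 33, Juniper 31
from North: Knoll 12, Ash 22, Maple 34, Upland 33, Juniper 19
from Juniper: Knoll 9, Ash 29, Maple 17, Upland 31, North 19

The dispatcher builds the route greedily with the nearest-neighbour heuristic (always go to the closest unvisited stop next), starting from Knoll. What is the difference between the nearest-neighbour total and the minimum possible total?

From Knoll: Juniper=9, North=12, Ash=25, Maple=26, Upland=28 → choose Juniper (9).
From Juniper: Maple=17, North=19, Ash=29, Upland=31 → choose Maple (17).
From Maple: Ash=12, Upland=14, North=34 → choose Ash (12).
From Ash: Upland=11, North=22 → choose Upland (11).
From Upland: North=33 → choose North (33).
NN route Knoll → Juniper → Maple → Ash → Upland → North → Knoll costs 94.
Optimal: Knoll → North → Ash → Upland → Maple → Juniper → Knoll costs 85 (by enumerating all 60 distinct tours).
Excess = 94 − 85 = 9.

9 blocks longer than the optimal tour.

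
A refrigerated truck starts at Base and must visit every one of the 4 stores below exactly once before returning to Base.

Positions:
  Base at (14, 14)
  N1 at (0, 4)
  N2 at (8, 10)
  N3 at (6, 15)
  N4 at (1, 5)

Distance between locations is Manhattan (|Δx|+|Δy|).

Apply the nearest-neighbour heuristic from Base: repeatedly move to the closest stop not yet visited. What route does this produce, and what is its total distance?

54 along Base → N3 → N2 → N4 → N1 → Base.

From Base: distances to unvisited — N3=9, N2=10, N4=22, N1=24. Nearest is N3 (9).
From N3: distances to unvisited — N2=7, N4=15, N1=17. Nearest is N2 (7).
From N2: distances to unvisited — N4=12, N1=14. Nearest is N4 (12).
From N4: distances to unvisited — N1=2. Nearest is N1 (2).
Return N1→Base: 24.
Total = 9 + 7 + 12 + 2 + 24 = 54.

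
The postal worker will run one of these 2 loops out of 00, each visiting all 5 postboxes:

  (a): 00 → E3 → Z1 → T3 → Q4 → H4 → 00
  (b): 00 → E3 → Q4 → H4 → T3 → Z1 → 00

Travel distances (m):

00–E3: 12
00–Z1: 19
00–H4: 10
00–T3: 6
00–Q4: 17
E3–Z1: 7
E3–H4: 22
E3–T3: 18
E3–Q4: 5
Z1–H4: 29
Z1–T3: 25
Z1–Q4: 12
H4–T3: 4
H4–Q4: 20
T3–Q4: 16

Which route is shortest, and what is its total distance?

(a): 12 + 7 + 25 + 16 + 20 + 10 = 90
(b): 12 + 5 + 20 + 4 + 25 + 19 = 85

85 m — (b) is the shortest.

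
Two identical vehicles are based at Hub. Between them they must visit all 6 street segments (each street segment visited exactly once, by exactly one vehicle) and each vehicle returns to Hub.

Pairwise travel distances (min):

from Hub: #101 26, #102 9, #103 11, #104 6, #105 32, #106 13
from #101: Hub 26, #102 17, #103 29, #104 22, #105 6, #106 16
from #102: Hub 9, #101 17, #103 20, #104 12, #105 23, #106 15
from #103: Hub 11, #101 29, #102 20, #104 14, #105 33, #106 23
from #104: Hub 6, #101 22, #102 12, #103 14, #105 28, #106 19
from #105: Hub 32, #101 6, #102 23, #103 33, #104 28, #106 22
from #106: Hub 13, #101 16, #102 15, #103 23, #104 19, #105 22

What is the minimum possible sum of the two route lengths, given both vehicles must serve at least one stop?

Try each way of splitting the stops between the two vehicles (each non-empty) and, for each split, find the best tour for each vehicle:
  {#101} + {#102, #103, #104, #105, #106}: 52 + 95 = 147
  {#102} + {#101, #103, #104, #105, #106}: 18 + 88 = 106
  {#101, #102} + {#103, #104, #105, #106}: 52 + 88 = 140
  {#103} + {#101, #102, #104, #105, #106}: 22 + 76 = 98
  {#101, #103} + {#102, #104, #105, #106}: 66 + 76 = 142
  {#102, #103} + {#101, #104, #105, #106}: 40 + 69 = 109
  … (31 splits in total)
Best: vehicle 1 Hub → #103 → Hub = 22; vehicle 2 Hub → #104 → #102 → #101 → #105 → #106 → Hub = 76; combined 98.

Minimum combined distance: 98 min.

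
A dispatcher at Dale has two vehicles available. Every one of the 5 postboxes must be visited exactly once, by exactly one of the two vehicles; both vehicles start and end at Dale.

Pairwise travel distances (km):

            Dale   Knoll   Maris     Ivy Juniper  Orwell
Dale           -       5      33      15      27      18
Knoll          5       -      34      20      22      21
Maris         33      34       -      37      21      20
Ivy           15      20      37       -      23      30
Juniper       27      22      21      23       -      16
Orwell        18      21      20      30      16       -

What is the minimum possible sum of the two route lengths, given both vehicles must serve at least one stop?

107 km — the smallest possible combined total.

Check every non-empty split of the stops between the two vehicles; for each half take its own optimal tour:
  {Knoll} + {Maris, Ivy, Juniper, Orwell}: 10 + 97 = 107
  {Maris} + {Knoll, Ivy, Juniper, Orwell}: 66 + 80 = 146
  {Knoll, Maris} + {Ivy, Juniper, Orwell}: 72 + 72 = 144
  {Ivy} + {Knoll, Maris, Juniper, Orwell}: 30 + 86 = 116
  {Knoll, Ivy} + {Maris, Juniper, Orwell}: 40 + 86 = 126
  {Maris, Ivy} + {Knoll, Juniper, Orwell}: 85 + 61 = 146
  … (15 splits in total)
Best: vehicle 1 Dale → Knoll → Dale = 10; vehicle 2 Dale → Ivy → Juniper → Maris → Orwell → Dale = 97; combined 107.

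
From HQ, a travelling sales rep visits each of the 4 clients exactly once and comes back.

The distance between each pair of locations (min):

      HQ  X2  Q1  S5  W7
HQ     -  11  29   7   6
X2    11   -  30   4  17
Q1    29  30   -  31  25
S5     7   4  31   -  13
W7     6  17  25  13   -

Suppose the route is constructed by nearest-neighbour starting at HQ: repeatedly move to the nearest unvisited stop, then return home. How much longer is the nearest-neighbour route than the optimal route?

HQ: W7=6, S5=7, X2=11, Q1=29 ⇒ W7
W7: S5=13, X2=17, Q1=25 ⇒ S5
S5: X2=4, Q1=31 ⇒ X2
X2: Q1=30 ⇒ Q1
NN route HQ → W7 → S5 → X2 → Q1 → HQ costs 82.
Optimal: HQ → S5 → X2 → Q1 → W7 → HQ costs 72 (by enumerating all 12 distinct tours).
Excess = 82 − 72 = 10.

10 min longer than the optimal tour.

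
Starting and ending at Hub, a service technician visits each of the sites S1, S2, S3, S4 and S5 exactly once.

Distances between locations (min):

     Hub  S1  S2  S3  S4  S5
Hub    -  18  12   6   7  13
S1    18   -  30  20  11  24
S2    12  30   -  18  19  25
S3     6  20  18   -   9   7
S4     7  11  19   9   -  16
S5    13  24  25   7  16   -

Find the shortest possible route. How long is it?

79 min — the shortest possible round trip.

With 5 stops there are 5!/2 = 60 distinct round trips (a route and its reverse cost the same).
Hub → S1 → S2 → S3 → S4 → S5 → Hub: 18+30+18+9+16+13 = 104
Hub → S1 → S2 → S3 → S5 → S4 → Hub: 18+30+18+7+16+7 = 96
Hub → S1 → S2 → S4 → S3 → S5 → Hub: 18+30+19+9+7+13 = 96
Hub → S1 → S2 → S4 → S5 → S3 → Hub: 18+30+19+16+7+6 = 96
Hub → S1 → S2 → S5 → S3 → S4 → Hub: 18+30+25+7+9+7 = 96
Hub → S1 → S2 → S5 → S4 → S3 → Hub: 18+30+25+16+9+6 = 104
Hub → S1 → S3 → S2 → S4 → S5 → Hub: 18+20+18+19+16+13 = 104
Hub → S1 → S3 → S2 → S5 → S4 → Hub: 18+20+18+25+16+7 = 104
Hub → S1 → S3 → S4 → S2 → S5 → Hub: 18+20+9+19+25+13 = 104
Hub → S1 → S3 → S4 → S5 → S2 → Hub: 18+20+9+16+25+12 = 100
Hub → S1 → S3 → S5 → S2 → S4 → Hub: 18+20+7+25+19+7 = 96
Hub → S1 → S3 → S5 → S4 → S2 → Hub: 18+20+7+16+19+12 = 92
Hub → S1 → S4 → S2 → S3 → S5 → Hub: 18+11+19+18+7+13 = 86
Hub → S1 → S4 → S2 → S5 → S3 → Hub: 18+11+19+25+7+6 = 86
… (46 more)
Hub → S2 → S3 → S5 → S1 → S4 → Hub: 12+18+7+24+11+7 = 79  ← best
The minimum is 79.
One optimal route: Hub → S2 → S3 → S5 → S1 → S4 → Hub (or its reverse).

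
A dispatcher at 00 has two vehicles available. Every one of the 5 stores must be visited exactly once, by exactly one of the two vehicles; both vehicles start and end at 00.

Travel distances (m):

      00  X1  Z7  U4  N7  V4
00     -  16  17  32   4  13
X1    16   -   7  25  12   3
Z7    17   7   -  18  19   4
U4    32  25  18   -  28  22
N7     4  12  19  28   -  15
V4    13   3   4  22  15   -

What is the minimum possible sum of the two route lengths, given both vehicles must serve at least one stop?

Check every non-empty split of the stops between the two vehicles; for each half take its own optimal tour:
  {X1} + {Z7, U4, N7, V4}: 32 + 67 = 99
  {Z7} + {X1, U4, N7, V4}: 34 + 73 = 107
  {X1, Z7} + {U4, N7, V4}: 40 + 67 = 107
  {U4} + {X1, Z7, N7, V4}: 64 + 40 = 104
  {X1, U4} + {Z7, N7, V4}: 73 + 40 = 113
  {Z7, U4} + {X1, N7, V4}: 67 + 32 = 99
  … (15 splits in total)
  {N7} + {X1, Z7, U4, V4}: 8 + 73 = 81  ← best
Best: vehicle 1 00 → N7 → 00 = 8; vehicle 2 00 → X1 → V4 → Z7 → U4 → 00 = 73; combined 81.

81 m — the smallest possible combined total.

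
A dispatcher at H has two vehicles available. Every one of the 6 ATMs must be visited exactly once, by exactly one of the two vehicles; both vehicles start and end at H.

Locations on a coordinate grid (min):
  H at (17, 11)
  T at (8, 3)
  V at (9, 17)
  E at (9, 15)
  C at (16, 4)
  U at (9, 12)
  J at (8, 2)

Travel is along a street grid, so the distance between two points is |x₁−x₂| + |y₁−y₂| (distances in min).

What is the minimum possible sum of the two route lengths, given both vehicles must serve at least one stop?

Check every non-empty split of the stops between the two vehicles; for each half take its own optimal tour:
  {T} + {V, E, C, U, J}: 34 + 48 = 82
  {V} + {T, E, C, U, J}: 28 + 44 = 72
  {T, V} + {E, C, U, J}: 46 + 44 = 90
  {E} + {T, V, C, U, J}: 24 + 48 = 72
  {T, E} + {V, C, U, J}: 42 + 48 = 90
  {V, E} + {T, C, U, J}: 28 + 38 = 66
  … (31 splits in total)
  {C} + {T, V, E, U, J}: 16 + 48 = 64  ← best
Best: vehicle 1 H → C → H = 16; vehicle 2 H → T → J → V → E → U → H = 48; combined 64.

64 min — the smallest possible combined total.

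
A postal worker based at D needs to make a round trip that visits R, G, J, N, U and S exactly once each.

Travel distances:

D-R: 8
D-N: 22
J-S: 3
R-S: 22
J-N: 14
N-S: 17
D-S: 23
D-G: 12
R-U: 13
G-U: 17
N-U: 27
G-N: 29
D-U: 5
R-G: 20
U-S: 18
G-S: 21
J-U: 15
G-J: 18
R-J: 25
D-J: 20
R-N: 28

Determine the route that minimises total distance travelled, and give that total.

96 — the shortest possible round trip.

There are 360 distinct closed tours to check (reversals are equivalent).
D-R-G-J-N-U-S-D: 8+20+18+14+27+18+23 = 128
D-R-G-J-N-S-U-D: 8+20+18+14+17+18+5 = 100
D-R-G-J-U-N-S-D: 8+20+18+15+27+17+23 = 128
D-R-G-J-U-S-N-D: 8+20+18+15+18+17+22 = 118
D-R-G-J-S-N-U-D: 8+20+18+3+17+27+5 = 98
D-R-G-J-S-U-N-D: 8+20+18+3+18+27+22 = 116
D-R-G-N-J-U-S-D: 8+20+29+14+15+18+23 = 127
D-R-G-N-J-S-U-D: 8+20+29+14+3+18+5 = 97
… (352 more)
D-R-N-J-S-G-U-D: 8+28+14+3+21+17+5 = 96  ← best
The minimum is 96.
One optimal route: D → R → N → J → S → G → U → D (or its reverse).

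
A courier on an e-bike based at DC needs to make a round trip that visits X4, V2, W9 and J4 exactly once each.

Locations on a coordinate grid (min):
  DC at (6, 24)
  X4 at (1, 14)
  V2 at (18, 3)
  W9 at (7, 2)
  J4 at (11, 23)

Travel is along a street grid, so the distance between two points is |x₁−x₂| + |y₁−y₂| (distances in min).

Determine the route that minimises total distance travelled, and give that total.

With 4 stops there are 4!/2 = 12 distinct round trips (a route and its reverse cost the same).
DC → X4 → V2 → W9 → J4 → DC: 15+28+12+25+6 = 86
DC → X4 → V2 → J4 → W9 → DC: 15+28+27+25+23 = 118
DC → X4 → W9 → V2 → J4 → DC: 15+18+12+27+6 = 78
DC → X4 → W9 → J4 → V2 → DC: 15+18+25+27+33 = 118
DC → X4 → J4 → V2 → W9 → DC: 15+19+27+12+23 = 96
DC → X4 → J4 → W9 → V2 → DC: 15+19+25+12+33 = 104
DC → V2 → X4 → W9 → J4 → DC: 33+28+18+25+6 = 110
DC → V2 → X4 → J4 → W9 → DC: 33+28+19+25+23 = 128
DC → V2 → W9 → X4 → J4 → DC: 33+12+18+19+6 = 88
DC → V2 → J4 → X4 → W9 → DC: 33+27+19+18+23 = 120
DC → W9 → X4 → V2 → J4 → DC: 23+18+28+27+6 = 102
DC → W9 → V2 → X4 → J4 → DC: 23+12+28+19+6 = 88
The minimum is 78.
One optimal route: DC → X4 → W9 → V2 → J4 → DC (or its reverse).

78 min — the shortest possible round trip.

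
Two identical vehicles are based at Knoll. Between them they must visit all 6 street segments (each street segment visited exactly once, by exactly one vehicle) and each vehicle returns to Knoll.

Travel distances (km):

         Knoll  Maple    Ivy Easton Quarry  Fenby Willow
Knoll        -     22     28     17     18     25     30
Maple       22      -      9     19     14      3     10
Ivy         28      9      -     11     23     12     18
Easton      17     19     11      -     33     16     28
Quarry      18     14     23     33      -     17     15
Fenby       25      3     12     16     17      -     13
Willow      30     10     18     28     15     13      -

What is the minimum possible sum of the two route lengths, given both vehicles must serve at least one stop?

There are 2^5 − 1 = 31 ways to divide the 6 stops into two non-empty groups. For each, the best each vehicle can do is its own shortest tour through its group:
  {Maple} + {Ivy, Easton, Quarry, Fenby, Willow}: 44 + 86 = 130
  {Ivy} + {Maple, Easton, Quarry, Fenby, Willow}: 56 + 79 = 135
  {Maple, Ivy} + {Easton, Quarry, Fenby, Willow}: 59 + 79 = 138
  {Easton} + {Maple, Ivy, Quarry, Fenby, Willow}: 34 + 86 = 120
  {Maple, Easton} + {Ivy, Quarry, Fenby, Willow}: 58 + 86 = 144
  {Ivy, Easton} + {Maple, Quarry, Fenby, Willow}: 56 + 71 = 127
  … (31 splits in total)
  {Quarry} + {Maple, Ivy, Easton, Fenby, Willow}: 36 + 83 = 119  ← best
Best: vehicle 1 Knoll → Quarry → Knoll = 36; vehicle 2 Knoll → Easton → Ivy → Maple → Fenby → Willow → Knoll = 83; combined 119.

Minimum combined distance: 119 km.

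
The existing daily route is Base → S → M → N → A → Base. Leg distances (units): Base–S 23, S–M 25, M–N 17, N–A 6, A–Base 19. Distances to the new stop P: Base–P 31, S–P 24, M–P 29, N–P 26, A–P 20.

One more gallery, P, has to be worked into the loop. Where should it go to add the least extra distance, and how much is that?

Minimum extra distance: 28, inserting P between S and M.

Insertion cost between consecutive stops i–j is d(i,P) + d(P,j) − d(i,j):
  between Base and S: 31 + 24 − 23 = 32
  between S and M: 24 + 29 − 25 = 28
  between M and N: 29 + 26 − 17 = 38
  between N and A: 26 + 20 − 6 = 40
  between A and Base: 20 + 31 − 19 = 32
Cheapest insertion is between S and M, adding 28.
New total = 90 + 28 = 118.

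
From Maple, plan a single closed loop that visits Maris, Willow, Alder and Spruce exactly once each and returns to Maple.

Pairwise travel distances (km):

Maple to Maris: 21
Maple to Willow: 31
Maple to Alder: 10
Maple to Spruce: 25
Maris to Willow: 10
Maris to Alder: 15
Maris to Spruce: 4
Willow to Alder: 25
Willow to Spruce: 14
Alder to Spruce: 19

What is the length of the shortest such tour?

Shortest round trip = 74 km.

There are 12 distinct closed tours to check (reversals are equivalent).
Maple - Maris - Willow - Alder - Spruce - Maple: 21+10+25+19+25 = 100
Maple - Maris - Willow - Spruce - Alder - Maple: 21+10+14+19+10 = 74
Maple - Maris - Alder - Willow - Spruce - Maple: 21+15+25+14+25 = 100
Maple - Maris - Alder - Spruce - Willow - Maple: 21+15+19+14+31 = 100
Maple - Maris - Spruce - Willow - Alder - Maple: 21+4+14+25+10 = 74
Maple - Maris - Spruce - Alder - Willow - Maple: 21+4+19+25+31 = 100
Maple - Willow - Maris - Alder - Spruce - Maple: 31+10+15+19+25 = 100
Maple - Willow - Maris - Spruce - Alder - Maple: 31+10+4+19+10 = 74
Maple - Willow - Alder - Maris - Spruce - Maple: 31+25+15+4+25 = 100
Maple - Willow - Spruce - Maris - Alder - Maple: 31+14+4+15+10 = 74
Maple - Alder - Maris - Willow - Spruce - Maple: 10+15+10+14+25 = 74
Maple - Alder - Willow - Maris - Spruce - Maple: 10+25+10+4+25 = 74
The minimum is 74.
One optimal route: Maple → Maris → Willow → Spruce → Alder → Maple (or its reverse).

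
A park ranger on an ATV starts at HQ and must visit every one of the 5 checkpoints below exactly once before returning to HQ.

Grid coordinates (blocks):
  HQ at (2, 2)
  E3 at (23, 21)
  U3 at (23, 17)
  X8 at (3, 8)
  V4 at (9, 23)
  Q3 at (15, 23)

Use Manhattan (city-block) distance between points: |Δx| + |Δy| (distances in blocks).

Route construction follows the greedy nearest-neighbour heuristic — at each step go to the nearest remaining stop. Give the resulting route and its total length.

Total distance 84 blocks via the nearest-neighbour route HQ → X8 → V4 → Q3 → E3 → U3 → HQ.

At HQ the remaining stops are X8 7, V4 28, Q3 34, U3 36, E3 40; go to X8.
At X8 the remaining stops are V4 21, Q3 27, U3 29, E3 33; go to V4.
At V4 the remaining stops are Q3 6, E3 16, U3 20; go to Q3.
At Q3 the remaining stops are E3 10, U3 14; go to E3.
At E3 the remaining stops are U3 4; go to U3.
Return U3→HQ: 36.
Total = 7 + 21 + 6 + 10 + 4 + 36 = 84.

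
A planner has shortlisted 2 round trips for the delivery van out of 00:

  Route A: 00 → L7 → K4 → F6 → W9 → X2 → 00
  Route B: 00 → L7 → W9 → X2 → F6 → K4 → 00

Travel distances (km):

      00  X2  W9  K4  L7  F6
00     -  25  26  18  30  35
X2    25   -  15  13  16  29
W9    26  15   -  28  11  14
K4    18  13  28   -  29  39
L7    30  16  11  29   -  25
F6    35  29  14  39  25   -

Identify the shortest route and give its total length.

142 km — Route B is the shortest.

Route A: 30 + 29 + 39 + 14 + 15 + 25 = 152
Route B: 30 + 11 + 15 + 29 + 39 + 18 = 142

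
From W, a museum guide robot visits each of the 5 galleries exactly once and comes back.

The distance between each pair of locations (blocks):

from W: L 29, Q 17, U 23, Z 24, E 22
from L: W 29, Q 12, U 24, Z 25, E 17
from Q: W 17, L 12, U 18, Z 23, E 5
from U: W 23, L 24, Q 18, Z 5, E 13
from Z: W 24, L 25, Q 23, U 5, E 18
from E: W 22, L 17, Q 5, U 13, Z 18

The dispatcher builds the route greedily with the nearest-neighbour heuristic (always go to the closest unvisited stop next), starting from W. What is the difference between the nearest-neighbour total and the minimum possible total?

From W: Q=17, E=22, U=23, Z=24, L=29 → choose Q (17).
From Q: E=5, L=12, U=18, Z=23 → choose E (5).
From E: U=13, L=17, Z=18 → choose U (13).
From U: Z=5, L=24 → choose Z (5).
From Z: L=25 → choose L (25).
NN route W → Q → E → U → Z → L → W costs 94.
Optimal: W → L → Q → E → U → Z → W costs 88 (by enumerating all 60 distinct tours).
Excess = 94 − 88 = 6.

The nearest-neighbour route is 6 blocks longer than optimal.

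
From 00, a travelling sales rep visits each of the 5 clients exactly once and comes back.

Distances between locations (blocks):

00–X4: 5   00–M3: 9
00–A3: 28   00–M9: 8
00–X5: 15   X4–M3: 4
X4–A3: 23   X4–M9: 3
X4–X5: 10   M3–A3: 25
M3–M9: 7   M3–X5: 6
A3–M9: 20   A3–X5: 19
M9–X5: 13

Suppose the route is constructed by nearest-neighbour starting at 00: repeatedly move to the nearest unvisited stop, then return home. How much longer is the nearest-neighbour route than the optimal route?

6 blocks longer than the optimal tour.

00: X4=5, M9=8, M3=9, X5=15, A3=28 ⇒ X4
X4: M9=3, M3=4, X5=10, A3=23 ⇒ M9
M9: M3=7, X5=13, A3=20 ⇒ M3
M3: X5=6, A3=25 ⇒ X5
X5: A3=19 ⇒ A3
NN route 00 → X4 → M9 → M3 → X5 → A3 → 00 costs 68.
Optimal: 00 → X4 → M3 → X5 → A3 → M9 → 00 costs 62 (by enumerating all 60 distinct tours).
Excess = 68 − 62 = 6.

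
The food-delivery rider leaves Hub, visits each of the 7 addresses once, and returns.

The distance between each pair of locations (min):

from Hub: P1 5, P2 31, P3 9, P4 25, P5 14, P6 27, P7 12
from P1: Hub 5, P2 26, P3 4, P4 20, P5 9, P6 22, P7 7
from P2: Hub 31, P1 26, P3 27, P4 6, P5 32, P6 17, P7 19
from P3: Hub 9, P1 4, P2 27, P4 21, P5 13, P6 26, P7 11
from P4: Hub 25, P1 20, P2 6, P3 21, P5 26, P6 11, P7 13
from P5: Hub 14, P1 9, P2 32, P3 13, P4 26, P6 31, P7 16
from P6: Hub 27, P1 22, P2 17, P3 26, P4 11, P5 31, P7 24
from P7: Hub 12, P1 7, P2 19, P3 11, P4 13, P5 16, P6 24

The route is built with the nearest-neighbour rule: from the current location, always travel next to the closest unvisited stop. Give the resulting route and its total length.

Hub → [P1:5 / P3:9 / P7:12 / P5:14 / P4:25 / P6:27 / P2:31] → P1 (5)
P1 → [P3:4 / P7:7 / P5:9 / P4:20 / P6:22 / P2:26] → P3 (4)
P3 → [P7:11 / P5:13 / P4:21 / P6:26 / P2:27] → P7 (11)
P7 → [P4:13 / P5:16 / P2:19 / P6:24] → P4 (13)
P4 → [P2:6 / P6:11 / P5:26] → P2 (6)
P2 → [P6:17 / P5:32] → P6 (17)
P6 → [P5:31] → P5 (31)
Return P5→Hub: 14.
Total = 5 + 4 + 11 + 13 + 6 + 17 + 31 + 14 = 101.

Total distance 101 min via the nearest-neighbour route Hub → P1 → P3 → P7 → P4 → P2 → P6 → P5 → Hub.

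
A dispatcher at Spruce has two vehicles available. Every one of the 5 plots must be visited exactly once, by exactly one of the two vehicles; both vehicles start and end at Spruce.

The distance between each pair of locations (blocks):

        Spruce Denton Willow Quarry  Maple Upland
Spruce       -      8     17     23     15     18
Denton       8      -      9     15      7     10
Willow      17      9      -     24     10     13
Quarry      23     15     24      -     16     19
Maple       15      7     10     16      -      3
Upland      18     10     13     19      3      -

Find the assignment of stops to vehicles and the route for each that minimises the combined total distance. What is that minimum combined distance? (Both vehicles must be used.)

88 blocks — the smallest possible combined total.

Check every non-empty split of the stops between the two vehicles; for each half take its own optimal tour:
  {Denton} + {Willow, Quarry, Maple, Upland}: 16 + 72 = 88
  {Willow} + {Denton, Quarry, Maple, Upland}: 34 + 60 = 94
  {Denton, Willow} + {Quarry, Maple, Upland}: 34 + 60 = 94
  {Quarry} + {Denton, Willow, Maple, Upland}: 46 + 48 = 94
  {Denton, Quarry} + {Willow, Maple, Upland}: 46 + 48 = 94
  {Willow, Quarry} + {Denton, Maple, Upland}: 64 + 36 = 100
  … (15 splits in total)
Best: vehicle 1 Spruce → Denton → Spruce = 16; vehicle 2 Spruce → Willow → Maple → Upland → Quarry → Spruce = 72; combined 88.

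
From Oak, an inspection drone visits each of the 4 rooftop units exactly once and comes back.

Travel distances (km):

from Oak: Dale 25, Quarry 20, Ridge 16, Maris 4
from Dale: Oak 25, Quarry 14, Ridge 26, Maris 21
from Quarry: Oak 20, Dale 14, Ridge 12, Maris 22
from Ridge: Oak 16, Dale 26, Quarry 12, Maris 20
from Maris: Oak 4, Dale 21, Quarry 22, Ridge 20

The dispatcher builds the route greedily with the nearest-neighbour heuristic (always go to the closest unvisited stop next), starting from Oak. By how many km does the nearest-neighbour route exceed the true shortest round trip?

Oak: Maris=4, Ridge=16, Quarry=20, Dale=25 ⇒ Maris
Maris: Ridge=20, Dale=21, Quarry=22 ⇒ Ridge
Ridge: Quarry=12, Dale=26 ⇒ Quarry
Quarry: Dale=14 ⇒ Dale
NN route Oak → Maris → Ridge → Quarry → Dale → Oak costs 75.
Optimal: Oak → Ridge → Quarry → Dale → Maris → Oak costs 67 (by enumerating all 12 distinct tours).
Excess = 75 − 67 = 8.

8 km longer than the optimal tour.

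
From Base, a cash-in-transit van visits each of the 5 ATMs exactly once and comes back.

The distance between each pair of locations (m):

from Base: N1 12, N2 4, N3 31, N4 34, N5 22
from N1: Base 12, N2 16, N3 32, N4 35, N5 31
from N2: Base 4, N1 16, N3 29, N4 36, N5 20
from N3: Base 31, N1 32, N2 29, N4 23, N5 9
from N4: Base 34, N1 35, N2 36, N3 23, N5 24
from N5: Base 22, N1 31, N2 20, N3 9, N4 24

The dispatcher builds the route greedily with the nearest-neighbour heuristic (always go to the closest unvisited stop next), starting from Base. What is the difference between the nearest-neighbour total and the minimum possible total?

Excess over optimum: 14 m.

Base: N2=4, N1=12, N5=22, N3=31, N4=34 ⇒ N2
N2: N1=16, N5=20, N3=29, N4=36 ⇒ N1
N1: N5=31, N3=32, N4=35 ⇒ N5
N5: N3=9, N4=24 ⇒ N3
N3: N4=23 ⇒ N4
NN route Base → N2 → N1 → N5 → N3 → N4 → Base costs 117.
Optimal: Base → N1 → N4 → N3 → N5 → N2 → Base costs 103 (by enumerating all 60 distinct tours).
Excess = 117 − 103 = 14.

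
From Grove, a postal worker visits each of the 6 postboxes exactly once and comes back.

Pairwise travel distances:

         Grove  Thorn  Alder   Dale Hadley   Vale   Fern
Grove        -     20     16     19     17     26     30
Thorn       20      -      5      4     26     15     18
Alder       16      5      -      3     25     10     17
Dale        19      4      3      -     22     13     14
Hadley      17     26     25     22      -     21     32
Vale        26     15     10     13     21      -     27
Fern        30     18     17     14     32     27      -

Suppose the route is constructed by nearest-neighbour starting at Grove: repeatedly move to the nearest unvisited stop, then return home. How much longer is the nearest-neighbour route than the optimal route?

Grove: Alder=16, Hadley=17, Dale=19, Thorn=20, Vale=26, Fern=30 ⇒ Alder
Alder: Dale=3, Thorn=5, Vale=10, Fern=17, Hadley=25 ⇒ Dale
Dale: Thorn=4, Vale=13, Fern=14, Hadley=22 ⇒ Thorn
Thorn: Vale=15, Fern=18, Hadley=26 ⇒ Vale
Vale: Hadley=21, Fern=27 ⇒ Hadley
Hadley: Fern=32 ⇒ Fern
NN route Grove → Alder → Dale → Thorn → Vale → Hadley → Fern → Grove costs 121.
Optimal: Grove → Hadley → Vale → Alder → Thorn → Dale → Fern → Grove costs 101 (by enumerating all 360 distinct tours).
Excess = 121 − 101 = 20.

Excess over optimum: 20.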